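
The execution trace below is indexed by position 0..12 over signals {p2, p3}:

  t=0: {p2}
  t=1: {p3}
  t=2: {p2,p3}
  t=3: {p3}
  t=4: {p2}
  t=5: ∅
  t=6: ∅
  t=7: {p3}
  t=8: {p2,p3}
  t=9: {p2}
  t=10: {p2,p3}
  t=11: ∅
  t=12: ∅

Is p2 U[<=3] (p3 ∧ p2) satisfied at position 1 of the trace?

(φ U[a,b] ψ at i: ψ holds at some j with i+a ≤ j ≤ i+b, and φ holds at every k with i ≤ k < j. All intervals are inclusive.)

Need some j in [1,4] with (p3 ∧ p2), and p2 at every k in [1,j-1].
  j=1: (p3 ∧ p2) false.
  j=2: (p3 ∧ p2) holds, but p2 fails at k=1 → not this j.
  j=3: (p3 ∧ p2) false.
  j=4: (p3 ∧ p2) false.
No j in the window works → until fails.

No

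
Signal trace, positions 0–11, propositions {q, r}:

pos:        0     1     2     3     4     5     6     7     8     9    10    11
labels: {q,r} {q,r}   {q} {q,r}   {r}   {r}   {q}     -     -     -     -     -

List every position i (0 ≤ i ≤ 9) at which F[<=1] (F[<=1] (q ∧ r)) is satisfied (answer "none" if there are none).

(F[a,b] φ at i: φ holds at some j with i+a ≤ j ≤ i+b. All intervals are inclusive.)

Evaluate at each i in [0,9]:
  i=0: ✓ (witness j=0)
  i=1: ✓ (witness j=1)
  i=2: ✓ (witness j=2)
  i=3: ✓ (witness j=3)
  i=4: ✗ (none in [4,5])
  i=5: ✗ (none in [5,6])
  i=6: ✗ (none in [6,7])
  i=7: ✗ (none in [7,8])
  i=8: ✗ (none in [8,9])
  i=9: ✗ (none in [9,10])

0, 1, 2, 3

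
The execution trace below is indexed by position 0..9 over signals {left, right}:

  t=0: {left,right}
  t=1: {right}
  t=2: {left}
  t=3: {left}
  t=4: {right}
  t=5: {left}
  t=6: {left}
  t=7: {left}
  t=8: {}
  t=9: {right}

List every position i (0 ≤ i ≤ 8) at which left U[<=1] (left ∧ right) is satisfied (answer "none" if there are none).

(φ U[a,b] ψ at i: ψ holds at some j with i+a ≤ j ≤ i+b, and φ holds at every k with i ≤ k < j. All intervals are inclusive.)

Evaluate at each i in [0,8]:
  i=0: ✓ (rhs at j=0)
  i=1: ✗ (no rhs in [1,2])
  i=2: ✗ (no rhs in [2,3])
  i=3: ✗ (no rhs in [3,4])
  i=4: ✗ (no rhs in [4,5])
  i=5: ✗ (no rhs in [5,6])
  i=6: ✗ (no rhs in [6,7])
  i=7: ✗ (no rhs in [7,8])
  i=8: ✗ (no rhs in [8,9])

0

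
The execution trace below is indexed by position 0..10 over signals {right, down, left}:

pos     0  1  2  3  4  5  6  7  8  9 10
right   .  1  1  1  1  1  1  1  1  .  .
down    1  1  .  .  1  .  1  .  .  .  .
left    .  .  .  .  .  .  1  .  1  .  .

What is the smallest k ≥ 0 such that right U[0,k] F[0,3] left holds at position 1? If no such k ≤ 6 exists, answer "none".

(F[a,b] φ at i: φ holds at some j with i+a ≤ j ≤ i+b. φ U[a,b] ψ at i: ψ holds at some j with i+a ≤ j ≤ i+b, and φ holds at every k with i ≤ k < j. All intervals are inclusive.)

Need earliest j ≥ 1 with F[0,3] left, and right at every k in [1,j-1].
  j=1: rhs fails.
  j=2: rhs fails.
  j=3: rhs holds; lhs holds on [1,2]. k = 2.

2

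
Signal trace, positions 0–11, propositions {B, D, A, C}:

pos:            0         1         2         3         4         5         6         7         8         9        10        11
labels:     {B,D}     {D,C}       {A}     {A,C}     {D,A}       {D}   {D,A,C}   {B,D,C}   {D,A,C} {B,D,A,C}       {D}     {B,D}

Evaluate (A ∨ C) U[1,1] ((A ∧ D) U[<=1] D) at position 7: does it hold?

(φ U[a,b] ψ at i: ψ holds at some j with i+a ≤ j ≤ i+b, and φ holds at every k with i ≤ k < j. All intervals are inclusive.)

Holds

Need some j in [8,8] with ((A ∧ D) U[<=1] D), and (A ∨ C) at every k in [7,j-1].
  j=8: ((A ∧ D) U[<=1] D) holds; (A ∨ C) holds at every k in [7,7] → satisfied.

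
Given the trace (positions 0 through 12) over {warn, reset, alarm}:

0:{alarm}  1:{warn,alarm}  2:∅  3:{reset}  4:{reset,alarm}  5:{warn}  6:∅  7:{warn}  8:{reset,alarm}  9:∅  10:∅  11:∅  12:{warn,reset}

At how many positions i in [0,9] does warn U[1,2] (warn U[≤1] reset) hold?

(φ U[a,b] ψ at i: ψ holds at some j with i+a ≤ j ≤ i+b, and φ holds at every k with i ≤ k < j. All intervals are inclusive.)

Evaluate at each i in [0,9]:
  i=0: ✗ (no rhs in [1,2])
  i=1: ✗ (lhs fails at k=2 before rhs at j=3)
  i=2: ✗ (lhs fails at k=2 before rhs at j=3)
  i=3: ✗ (lhs fails at k=3 before rhs at j=4)
  i=4: ✗ (no rhs in [5,6])
  i=5: ✗ (lhs fails at k=6 before rhs at j=7)
  i=6: ✗ (lhs fails at k=6 before rhs at j=7)
  i=7: ✓ (rhs at j=8; lhs holds on [7,7])
  i=8: ✗ (no rhs in [9,10])
  i=9: ✗ (no rhs in [10,11])
Positions where it holds: {7} → 1.

1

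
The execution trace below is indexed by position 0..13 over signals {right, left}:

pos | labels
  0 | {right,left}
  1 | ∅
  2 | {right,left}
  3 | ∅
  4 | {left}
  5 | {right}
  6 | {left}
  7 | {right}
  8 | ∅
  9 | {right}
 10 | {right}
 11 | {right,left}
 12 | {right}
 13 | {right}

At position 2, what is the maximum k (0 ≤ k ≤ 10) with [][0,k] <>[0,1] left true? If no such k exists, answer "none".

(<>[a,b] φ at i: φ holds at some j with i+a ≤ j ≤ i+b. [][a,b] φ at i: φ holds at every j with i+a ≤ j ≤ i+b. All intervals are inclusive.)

4

<>[0,1] left must hold from j=2 onward; find where it first fails.
  j=2: holds
  j=3: holds
  j=4: holds
  j=5: holds
  j=6: holds
  j=7: fails
Holds on [2,6], so largest k = 4.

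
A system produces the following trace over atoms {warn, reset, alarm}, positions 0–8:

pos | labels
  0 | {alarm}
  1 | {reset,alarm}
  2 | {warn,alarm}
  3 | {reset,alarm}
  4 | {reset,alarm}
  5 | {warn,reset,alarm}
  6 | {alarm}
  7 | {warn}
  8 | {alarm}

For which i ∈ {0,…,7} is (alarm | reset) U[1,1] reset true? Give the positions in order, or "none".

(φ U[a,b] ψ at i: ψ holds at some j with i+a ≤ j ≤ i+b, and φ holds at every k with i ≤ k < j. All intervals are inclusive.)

Evaluate at each i in [0,7]:
  i=0: ✓ (rhs at j=1; lhs holds on [0,0])
  i=1: ✗ (no rhs in [2,2])
  i=2: ✓ (rhs at j=3; lhs holds on [2,2])
  i=3: ✓ (rhs at j=4; lhs holds on [3,3])
  i=4: ✓ (rhs at j=5; lhs holds on [4,4])
  i=5: ✗ (no rhs in [6,6])
  i=6: ✗ (no rhs in [7,7])
  i=7: ✗ (no rhs in [8,8])

0, 2, 3, 4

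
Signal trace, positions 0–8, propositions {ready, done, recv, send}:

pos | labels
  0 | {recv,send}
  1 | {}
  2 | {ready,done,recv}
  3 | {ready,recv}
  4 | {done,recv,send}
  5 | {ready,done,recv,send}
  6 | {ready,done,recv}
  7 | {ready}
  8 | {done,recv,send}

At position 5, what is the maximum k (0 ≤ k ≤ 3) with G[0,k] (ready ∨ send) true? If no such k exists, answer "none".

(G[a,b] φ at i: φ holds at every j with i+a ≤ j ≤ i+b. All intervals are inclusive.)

3

(ready ∨ send) must hold from j=5 onward; find where it first fails.
  j=5: holds
  j=6: holds
  j=7: holds
  j=8: holds
Holds through j=8; largest k = 3.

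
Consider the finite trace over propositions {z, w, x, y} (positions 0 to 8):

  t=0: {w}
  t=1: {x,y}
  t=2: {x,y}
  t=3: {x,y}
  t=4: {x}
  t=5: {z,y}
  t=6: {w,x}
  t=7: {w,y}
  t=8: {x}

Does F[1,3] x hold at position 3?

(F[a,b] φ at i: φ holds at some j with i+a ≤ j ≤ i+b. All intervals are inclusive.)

Check x at each j in [4,6]:
  j=4: true
  j=5: false
  j=6: true
Found at j=4 → formula holds.

True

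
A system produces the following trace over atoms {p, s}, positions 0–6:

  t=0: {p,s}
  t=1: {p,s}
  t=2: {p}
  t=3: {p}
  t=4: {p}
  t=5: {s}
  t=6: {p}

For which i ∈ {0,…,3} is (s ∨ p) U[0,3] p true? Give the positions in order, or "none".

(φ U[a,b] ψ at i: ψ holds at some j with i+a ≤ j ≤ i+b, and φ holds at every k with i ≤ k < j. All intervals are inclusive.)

0, 1, 2, 3

Evaluate at each i in [0,3]:
  i=0: ✓ (rhs at j=0)
  i=1: ✓ (rhs at j=1)
  i=2: ✓ (rhs at j=2)
  i=3: ✓ (rhs at j=3)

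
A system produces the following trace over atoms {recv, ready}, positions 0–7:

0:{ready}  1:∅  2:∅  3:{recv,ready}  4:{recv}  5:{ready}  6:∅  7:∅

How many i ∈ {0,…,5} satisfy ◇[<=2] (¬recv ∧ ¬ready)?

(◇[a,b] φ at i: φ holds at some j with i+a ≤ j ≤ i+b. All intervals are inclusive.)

5

Evaluate at each i in [0,5]:
  i=0: ✓ (witness j=1)
  i=1: ✓ (witness j=1)
  i=2: ✓ (witness j=2)
  i=3: ✗ (none in [3,5])
  i=4: ✓ (witness j=6)
  i=5: ✓ (witness j=6)
Positions where it holds: {0, 1, 2, 4, 5} → 5.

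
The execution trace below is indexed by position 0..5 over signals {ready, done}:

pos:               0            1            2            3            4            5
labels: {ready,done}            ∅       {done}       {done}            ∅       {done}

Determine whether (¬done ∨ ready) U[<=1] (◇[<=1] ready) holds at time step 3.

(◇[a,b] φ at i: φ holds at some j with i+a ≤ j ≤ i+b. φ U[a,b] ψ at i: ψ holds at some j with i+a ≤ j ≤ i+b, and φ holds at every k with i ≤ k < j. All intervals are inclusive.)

Need some j in [3,4] with ◇[<=1] ready, and (¬done ∨ ready) at every k in [3,j-1].
  j=3: ◇[<=1] ready — fails (none in [3,4]).
  j=4: ◇[<=1] ready — fails (none in [4,5]).
No j in the window works → until fails.

Does not hold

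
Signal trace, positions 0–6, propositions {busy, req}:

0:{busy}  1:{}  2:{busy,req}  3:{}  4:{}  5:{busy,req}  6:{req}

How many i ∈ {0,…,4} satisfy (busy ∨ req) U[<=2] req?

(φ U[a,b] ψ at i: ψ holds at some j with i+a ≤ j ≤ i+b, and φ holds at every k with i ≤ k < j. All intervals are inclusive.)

1

Evaluate at each i in [0,4]:
  i=0: ✗ (lhs fails at k=1 before rhs at j=2)
  i=1: ✗ (lhs fails at k=1 before rhs at j=2)
  i=2: ✓ (rhs at j=2)
  i=3: ✗ (lhs fails at k=3 before rhs at j=5)
  i=4: ✗ (lhs fails at k=4 before rhs at j=5)
Positions where it holds: {2} → 1.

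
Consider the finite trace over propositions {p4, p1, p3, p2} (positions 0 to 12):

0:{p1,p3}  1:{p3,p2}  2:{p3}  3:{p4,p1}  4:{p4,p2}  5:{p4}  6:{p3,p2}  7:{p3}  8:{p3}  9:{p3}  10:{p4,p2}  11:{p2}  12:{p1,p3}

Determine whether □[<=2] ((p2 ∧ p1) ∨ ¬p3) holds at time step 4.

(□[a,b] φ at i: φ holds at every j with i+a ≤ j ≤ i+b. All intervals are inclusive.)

Does not hold

Check ((p2 ∧ p1) ∨ ¬p3) at every j in [4,6]:
  j=4: true
  j=5: true
  j=6: false
Fails at j=6 → formula fails.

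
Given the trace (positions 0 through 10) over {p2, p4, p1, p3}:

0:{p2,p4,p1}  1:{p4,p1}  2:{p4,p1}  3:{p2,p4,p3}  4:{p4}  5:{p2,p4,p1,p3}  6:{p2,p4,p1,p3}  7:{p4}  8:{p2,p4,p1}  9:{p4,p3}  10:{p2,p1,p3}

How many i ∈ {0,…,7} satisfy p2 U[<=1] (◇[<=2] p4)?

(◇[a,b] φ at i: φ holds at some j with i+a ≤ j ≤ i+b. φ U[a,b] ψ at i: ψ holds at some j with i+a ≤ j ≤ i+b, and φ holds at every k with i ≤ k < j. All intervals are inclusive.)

Evaluate at each i in [0,7]:
  i=0: ✓ (rhs at j=0)
  i=1: ✓ (rhs at j=1)
  i=2: ✓ (rhs at j=2)
  i=3: ✓ (rhs at j=3)
  i=4: ✓ (rhs at j=4)
  i=5: ✓ (rhs at j=5)
  i=6: ✓ (rhs at j=6)
  i=7: ✓ (rhs at j=7)
Positions where it holds: {0, 1, 2, 3, 4, 5, 6, 7} → 8.

8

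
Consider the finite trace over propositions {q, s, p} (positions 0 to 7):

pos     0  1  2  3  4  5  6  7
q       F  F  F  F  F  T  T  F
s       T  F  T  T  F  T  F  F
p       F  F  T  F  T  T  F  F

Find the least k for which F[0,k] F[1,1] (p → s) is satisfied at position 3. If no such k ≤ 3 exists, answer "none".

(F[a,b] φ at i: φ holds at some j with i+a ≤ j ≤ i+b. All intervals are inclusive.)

Scan j = 3,4,… for F[1,1] (p → s):
  j=3: fails
  j=4: holds
First hit at j=4, so smallest k = 4-3 = 1.

1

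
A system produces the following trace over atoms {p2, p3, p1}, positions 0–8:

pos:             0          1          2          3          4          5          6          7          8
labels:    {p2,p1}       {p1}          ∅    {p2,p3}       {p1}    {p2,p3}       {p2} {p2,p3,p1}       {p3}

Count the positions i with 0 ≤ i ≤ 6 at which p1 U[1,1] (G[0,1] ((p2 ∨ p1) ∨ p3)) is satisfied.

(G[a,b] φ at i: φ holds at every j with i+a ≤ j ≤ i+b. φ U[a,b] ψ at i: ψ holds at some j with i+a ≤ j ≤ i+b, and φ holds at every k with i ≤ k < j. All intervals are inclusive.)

Evaluate at each i in [0,6]:
  i=0: ✗ (no rhs in [1,1])
  i=1: ✗ (no rhs in [2,2])
  i=2: ✗ (lhs fails at k=2 before rhs at j=3)
  i=3: ✗ (lhs fails at k=3 before rhs at j=4)
  i=4: ✓ (rhs at j=5; lhs holds on [4,4])
  i=5: ✗ (lhs fails at k=5 before rhs at j=6)
  i=6: ✗ (lhs fails at k=6 before rhs at j=7)
Positions where it holds: {4} → 1.

1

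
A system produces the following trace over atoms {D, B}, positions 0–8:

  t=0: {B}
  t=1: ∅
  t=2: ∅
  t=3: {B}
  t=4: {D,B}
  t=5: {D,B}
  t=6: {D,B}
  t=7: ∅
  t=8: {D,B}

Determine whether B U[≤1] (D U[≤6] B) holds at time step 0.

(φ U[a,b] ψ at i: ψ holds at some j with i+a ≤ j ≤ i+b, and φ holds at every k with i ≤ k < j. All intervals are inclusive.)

Holds

Need some j in [0,1] with (D U[≤6] B), and B at every k in [0,j-1].
  j=0: (D U[≤6] B) holds; no prefix to check → satisfied.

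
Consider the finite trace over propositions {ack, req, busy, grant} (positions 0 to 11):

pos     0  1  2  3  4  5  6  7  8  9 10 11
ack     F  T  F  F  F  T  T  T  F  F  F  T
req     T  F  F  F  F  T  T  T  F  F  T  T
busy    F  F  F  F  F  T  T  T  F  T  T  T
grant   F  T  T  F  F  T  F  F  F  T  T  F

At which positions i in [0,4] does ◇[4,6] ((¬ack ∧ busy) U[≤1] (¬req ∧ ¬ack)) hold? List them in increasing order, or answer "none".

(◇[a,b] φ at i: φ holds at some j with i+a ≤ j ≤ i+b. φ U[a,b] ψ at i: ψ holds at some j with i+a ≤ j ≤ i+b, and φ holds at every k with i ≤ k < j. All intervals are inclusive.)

Evaluate at each i in [0,4]:
  i=0: ✓ (witness j=4)
  i=1: ✗ (none in [5,7])
  i=2: ✓ (witness j=8)
  i=3: ✓ (witness j=8)
  i=4: ✓ (witness j=8)

0, 2, 3, 4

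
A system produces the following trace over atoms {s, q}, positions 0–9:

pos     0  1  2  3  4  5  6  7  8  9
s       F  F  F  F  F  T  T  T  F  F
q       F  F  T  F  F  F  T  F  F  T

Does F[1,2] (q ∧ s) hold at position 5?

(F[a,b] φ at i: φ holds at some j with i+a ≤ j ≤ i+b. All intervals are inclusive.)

Check (q ∧ s) at each j in [6,7]:
  j=6: true
  j=7: false
Found at j=6 → formula holds.

Yes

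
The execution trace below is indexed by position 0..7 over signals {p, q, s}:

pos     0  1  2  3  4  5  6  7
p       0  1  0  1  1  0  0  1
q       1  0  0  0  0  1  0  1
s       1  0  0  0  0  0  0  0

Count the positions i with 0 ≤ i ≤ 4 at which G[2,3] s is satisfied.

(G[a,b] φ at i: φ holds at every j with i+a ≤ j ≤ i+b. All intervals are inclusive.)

0

Evaluate at each i in [0,4]:
  i=0: ✗ (fails at j=2)
  i=1: ✗ (fails at j=3)
  i=2: ✗ (fails at j=4)
  i=3: ✗ (fails at j=5)
  i=4: ✗ (fails at j=6)
Positions where it holds: {} → 0.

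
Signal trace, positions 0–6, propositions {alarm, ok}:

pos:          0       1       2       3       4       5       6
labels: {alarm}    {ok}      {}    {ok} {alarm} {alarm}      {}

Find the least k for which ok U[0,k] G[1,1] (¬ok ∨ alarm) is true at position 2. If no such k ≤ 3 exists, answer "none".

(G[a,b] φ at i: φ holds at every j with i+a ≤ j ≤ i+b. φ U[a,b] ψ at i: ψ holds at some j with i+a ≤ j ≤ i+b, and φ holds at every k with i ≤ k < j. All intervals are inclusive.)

none

Need earliest j ≥ 2 with G[1,1] (¬ok ∨ alarm), and ok at every k in [2,j-1].
  j=2: rhs fails.
  j=3: rhs holds but lhs fails at k=2.
  j=4: rhs holds but lhs fails at k=2.
  j=5: rhs holds but lhs fails at k=2.
No witness within the range → none.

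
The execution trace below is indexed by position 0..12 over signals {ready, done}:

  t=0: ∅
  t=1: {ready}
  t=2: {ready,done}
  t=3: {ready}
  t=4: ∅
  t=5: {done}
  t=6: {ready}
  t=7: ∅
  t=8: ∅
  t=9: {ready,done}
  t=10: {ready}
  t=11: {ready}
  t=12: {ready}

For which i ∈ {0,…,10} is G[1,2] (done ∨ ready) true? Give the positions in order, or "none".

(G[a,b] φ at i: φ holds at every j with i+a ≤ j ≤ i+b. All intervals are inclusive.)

Evaluate at each i in [0,10]:
  i=0: ✓ (all of [1,2])
  i=1: ✓ (all of [2,3])
  i=2: ✗ (fails at j=4)
  i=3: ✗ (fails at j=4)
  i=4: ✓ (all of [5,6])
  i=5: ✗ (fails at j=7)
  i=6: ✗ (fails at j=7)
  i=7: ✗ (fails at j=8)
  i=8: ✓ (all of [9,10])
  i=9: ✓ (all of [10,11])
  i=10: ✓ (all of [11,12])

0, 1, 4, 8, 9, 10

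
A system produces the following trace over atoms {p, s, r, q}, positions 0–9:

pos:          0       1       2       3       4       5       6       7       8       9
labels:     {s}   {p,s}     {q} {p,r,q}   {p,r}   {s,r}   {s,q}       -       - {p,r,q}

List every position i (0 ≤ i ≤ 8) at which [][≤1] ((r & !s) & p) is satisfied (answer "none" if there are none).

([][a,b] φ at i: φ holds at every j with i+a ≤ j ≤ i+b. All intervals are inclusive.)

Evaluate at each i in [0,8]:
  i=0: ✗ (fails at j=0)
  i=1: ✗ (fails at j=1)
  i=2: ✗ (fails at j=2)
  i=3: ✓ (all of [3,4])
  i=4: ✗ (fails at j=5)
  i=5: ✗ (fails at j=5)
  i=6: ✗ (fails at j=6)
  i=7: ✗ (fails at j=7)
  i=8: ✗ (fails at j=8)

3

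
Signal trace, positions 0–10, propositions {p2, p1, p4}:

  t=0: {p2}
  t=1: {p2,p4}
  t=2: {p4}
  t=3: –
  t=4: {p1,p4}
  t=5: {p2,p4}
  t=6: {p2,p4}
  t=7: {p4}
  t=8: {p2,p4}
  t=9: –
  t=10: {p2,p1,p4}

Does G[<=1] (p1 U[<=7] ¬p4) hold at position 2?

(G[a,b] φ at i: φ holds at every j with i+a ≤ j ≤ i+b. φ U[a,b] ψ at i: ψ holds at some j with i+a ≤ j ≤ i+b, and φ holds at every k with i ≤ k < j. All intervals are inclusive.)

Check (p1 U[<=7] ¬p4) at every j in [2,3]:
  j=2: fails
  j=3: holds
Fails at j=2 → formula fails.

Does not hold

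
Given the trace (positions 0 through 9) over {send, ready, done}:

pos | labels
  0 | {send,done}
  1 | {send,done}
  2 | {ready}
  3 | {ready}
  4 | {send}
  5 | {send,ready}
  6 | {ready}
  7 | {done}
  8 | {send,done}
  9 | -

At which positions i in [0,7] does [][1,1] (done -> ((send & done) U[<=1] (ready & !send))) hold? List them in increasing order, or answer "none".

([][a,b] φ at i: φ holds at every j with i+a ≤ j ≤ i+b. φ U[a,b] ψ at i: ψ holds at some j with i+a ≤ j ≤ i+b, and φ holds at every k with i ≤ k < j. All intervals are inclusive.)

0, 1, 2, 3, 4, 5

Evaluate at each i in [0,7]:
  i=0: ✓ (all of [1,1])
  i=1: ✓ (all of [2,2])
  i=2: ✓ (all of [3,3])
  i=3: ✓ (all of [4,4])
  i=4: ✓ (all of [5,5])
  i=5: ✓ (all of [6,6])
  i=6: ✗ (fails at j=7)
  i=7: ✗ (fails at j=8)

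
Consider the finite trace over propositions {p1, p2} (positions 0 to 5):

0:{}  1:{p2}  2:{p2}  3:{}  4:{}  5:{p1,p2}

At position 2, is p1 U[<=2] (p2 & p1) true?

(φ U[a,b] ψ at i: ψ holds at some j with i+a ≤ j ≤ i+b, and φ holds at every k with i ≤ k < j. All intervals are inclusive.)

Need some j in [2,4] with (p2 & p1), and p1 at every k in [2,j-1].
  j=2: (p2 & p1) false.
  j=3: (p2 & p1) false.
  j=4: (p2 & p1) false.
No j in the window works → until fails.

False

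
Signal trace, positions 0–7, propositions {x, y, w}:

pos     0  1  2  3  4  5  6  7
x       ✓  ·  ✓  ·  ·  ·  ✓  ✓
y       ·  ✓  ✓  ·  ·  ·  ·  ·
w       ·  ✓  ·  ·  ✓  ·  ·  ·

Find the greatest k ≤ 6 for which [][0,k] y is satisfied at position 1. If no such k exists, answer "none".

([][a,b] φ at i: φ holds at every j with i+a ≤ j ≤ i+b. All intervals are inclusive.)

1

y must hold from j=1 onward; find where it first fails.
  j=1: holds
  j=2: holds
  j=3: fails
Holds on [1,2], so largest k = 1.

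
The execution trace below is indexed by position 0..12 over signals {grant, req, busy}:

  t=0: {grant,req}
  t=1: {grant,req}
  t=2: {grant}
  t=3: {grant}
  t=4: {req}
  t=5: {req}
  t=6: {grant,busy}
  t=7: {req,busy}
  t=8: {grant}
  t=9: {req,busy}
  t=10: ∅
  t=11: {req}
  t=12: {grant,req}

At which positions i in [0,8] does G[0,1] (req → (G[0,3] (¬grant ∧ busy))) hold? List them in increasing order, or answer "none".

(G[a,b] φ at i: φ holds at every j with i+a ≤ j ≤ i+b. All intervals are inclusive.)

Evaluate at each i in [0,8]:
  i=0: ✗ (fails at j=0)
  i=1: ✗ (fails at j=1)
  i=2: ✓ (all of [2,3])
  i=3: ✗ (fails at j=4)
  i=4: ✗ (fails at j=4)
  i=5: ✗ (fails at j=5)
  i=6: ✗ (fails at j=7)
  i=7: ✗ (fails at j=7)
  i=8: ✗ (fails at j=9)

2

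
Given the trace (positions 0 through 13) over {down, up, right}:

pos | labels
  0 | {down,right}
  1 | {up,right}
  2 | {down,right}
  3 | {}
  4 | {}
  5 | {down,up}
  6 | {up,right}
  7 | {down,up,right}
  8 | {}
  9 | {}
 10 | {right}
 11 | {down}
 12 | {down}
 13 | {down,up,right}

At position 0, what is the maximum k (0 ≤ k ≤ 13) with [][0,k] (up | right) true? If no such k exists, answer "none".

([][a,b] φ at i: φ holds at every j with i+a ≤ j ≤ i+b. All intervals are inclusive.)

(up | right) must hold from j=0 onward; find where it first fails.
  j=0: holds
  j=1: holds
  j=2: holds
  j=3: fails
Holds on [0,2], so largest k = 2.

2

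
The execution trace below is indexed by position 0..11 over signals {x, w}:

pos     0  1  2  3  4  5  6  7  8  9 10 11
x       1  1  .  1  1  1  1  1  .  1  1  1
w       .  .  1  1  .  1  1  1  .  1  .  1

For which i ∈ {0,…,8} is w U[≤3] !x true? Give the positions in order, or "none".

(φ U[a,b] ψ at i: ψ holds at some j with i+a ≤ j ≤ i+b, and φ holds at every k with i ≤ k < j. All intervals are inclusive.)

2, 5, 6, 7, 8

Evaluate at each i in [0,8]:
  i=0: ✗ (lhs fails at k=0 before rhs at j=2)
  i=1: ✗ (lhs fails at k=1 before rhs at j=2)
  i=2: ✓ (rhs at j=2)
  i=3: ✗ (no rhs in [3,6])
  i=4: ✗ (no rhs in [4,7])
  i=5: ✓ (rhs at j=8; lhs holds on [5,7])
  i=6: ✓ (rhs at j=8; lhs holds on [6,7])
  i=7: ✓ (rhs at j=8; lhs holds on [7,7])
  i=8: ✓ (rhs at j=8)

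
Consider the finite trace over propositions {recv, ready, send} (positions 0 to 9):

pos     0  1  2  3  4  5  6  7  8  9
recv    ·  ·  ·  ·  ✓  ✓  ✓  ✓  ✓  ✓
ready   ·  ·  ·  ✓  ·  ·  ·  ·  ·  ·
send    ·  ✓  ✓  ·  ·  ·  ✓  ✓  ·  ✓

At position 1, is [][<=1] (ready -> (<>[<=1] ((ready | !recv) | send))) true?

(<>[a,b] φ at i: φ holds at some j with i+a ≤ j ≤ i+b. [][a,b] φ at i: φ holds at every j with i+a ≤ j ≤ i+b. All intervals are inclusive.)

Yes

Check (ready -> (<>[<=1] ((ready | !recv) | send))) at every j in [1,2]:
  j=1: antecedent false → ✓
  j=2: antecedent false → ✓
All positions satisfy it → formula holds.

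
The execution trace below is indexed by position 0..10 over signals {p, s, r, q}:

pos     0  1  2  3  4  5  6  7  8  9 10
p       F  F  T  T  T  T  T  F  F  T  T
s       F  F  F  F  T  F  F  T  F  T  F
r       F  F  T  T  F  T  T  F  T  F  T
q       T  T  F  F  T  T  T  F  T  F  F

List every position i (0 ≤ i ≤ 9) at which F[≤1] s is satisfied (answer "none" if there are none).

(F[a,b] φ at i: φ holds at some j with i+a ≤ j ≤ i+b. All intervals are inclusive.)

3, 4, 6, 7, 8, 9

Evaluate at each i in [0,9]:
  i=0: ✗ (none in [0,1])
  i=1: ✗ (none in [1,2])
  i=2: ✗ (none in [2,3])
  i=3: ✓ (witness j=4)
  i=4: ✓ (witness j=4)
  i=5: ✗ (none in [5,6])
  i=6: ✓ (witness j=7)
  i=7: ✓ (witness j=7)
  i=8: ✓ (witness j=9)
  i=9: ✓ (witness j=9)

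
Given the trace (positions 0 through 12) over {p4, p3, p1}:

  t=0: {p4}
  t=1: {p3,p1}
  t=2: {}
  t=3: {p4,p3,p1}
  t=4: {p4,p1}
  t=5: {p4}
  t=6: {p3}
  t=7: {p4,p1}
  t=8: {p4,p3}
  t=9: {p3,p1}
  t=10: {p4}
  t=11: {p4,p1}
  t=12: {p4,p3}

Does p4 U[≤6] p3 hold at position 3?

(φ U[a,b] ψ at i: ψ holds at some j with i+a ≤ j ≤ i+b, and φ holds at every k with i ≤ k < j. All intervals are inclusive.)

Need some j in [3,9] with p3, and p4 at every k in [3,j-1].
  j=3: p3 holds; no prefix to check → satisfied.

Yes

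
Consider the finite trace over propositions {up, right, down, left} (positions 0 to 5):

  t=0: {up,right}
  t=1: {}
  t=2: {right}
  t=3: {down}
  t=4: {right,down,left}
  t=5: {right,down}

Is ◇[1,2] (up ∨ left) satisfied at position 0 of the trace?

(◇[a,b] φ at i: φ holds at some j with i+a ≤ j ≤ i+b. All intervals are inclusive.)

False

Check (up ∨ left) at each j in [1,2]:
  j=1: false
  j=2: false
No position in the window satisfies it → formula fails.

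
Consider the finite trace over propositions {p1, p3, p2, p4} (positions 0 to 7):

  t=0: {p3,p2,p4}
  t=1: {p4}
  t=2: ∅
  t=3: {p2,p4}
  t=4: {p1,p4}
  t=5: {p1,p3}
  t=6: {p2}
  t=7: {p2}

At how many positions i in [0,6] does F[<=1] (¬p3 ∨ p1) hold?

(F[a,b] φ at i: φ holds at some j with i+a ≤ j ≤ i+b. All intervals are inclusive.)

7

Evaluate at each i in [0,6]:
  i=0: ✓ (witness j=1)
  i=1: ✓ (witness j=1)
  i=2: ✓ (witness j=2)
  i=3: ✓ (witness j=3)
  i=4: ✓ (witness j=4)
  i=5: ✓ (witness j=5)
  i=6: ✓ (witness j=6)
Positions where it holds: {0, 1, 2, 3, 4, 5, 6} → 7.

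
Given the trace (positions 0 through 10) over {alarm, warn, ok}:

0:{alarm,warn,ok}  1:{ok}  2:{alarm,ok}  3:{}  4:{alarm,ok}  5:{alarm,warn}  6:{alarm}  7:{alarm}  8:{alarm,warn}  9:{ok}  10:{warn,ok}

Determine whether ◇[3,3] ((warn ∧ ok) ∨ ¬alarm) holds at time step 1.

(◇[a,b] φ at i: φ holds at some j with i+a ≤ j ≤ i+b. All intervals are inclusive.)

Check ((warn ∧ ok) ∨ ¬alarm) at each j in [4,4]:
  j=4: false
No position in the window satisfies it → formula fails.

No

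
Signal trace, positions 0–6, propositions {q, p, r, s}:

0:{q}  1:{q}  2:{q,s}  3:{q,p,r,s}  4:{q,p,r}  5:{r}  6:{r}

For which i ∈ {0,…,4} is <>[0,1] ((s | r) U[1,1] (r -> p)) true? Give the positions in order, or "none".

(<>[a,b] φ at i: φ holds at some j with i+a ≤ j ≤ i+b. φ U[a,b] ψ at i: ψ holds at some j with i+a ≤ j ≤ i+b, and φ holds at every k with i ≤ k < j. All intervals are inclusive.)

Evaluate at each i in [0,4]:
  i=0: ✗ (none in [0,1])
  i=1: ✓ (witness j=2)
  i=2: ✓ (witness j=2)
  i=3: ✓ (witness j=3)
  i=4: ✗ (none in [4,5])

1, 2, 3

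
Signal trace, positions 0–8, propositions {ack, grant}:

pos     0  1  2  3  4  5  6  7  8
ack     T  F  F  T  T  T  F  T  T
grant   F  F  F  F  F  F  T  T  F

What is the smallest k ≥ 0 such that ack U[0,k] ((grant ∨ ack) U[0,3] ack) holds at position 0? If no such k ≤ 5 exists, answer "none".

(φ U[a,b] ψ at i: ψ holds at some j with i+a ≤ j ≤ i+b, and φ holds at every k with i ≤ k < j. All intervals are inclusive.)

Need earliest j ≥ 0 with ((grant ∨ ack) U[0,3] ack), and ack at every k in [0,j-1].
  j=0: rhs holds (empty prefix). k = 0.

0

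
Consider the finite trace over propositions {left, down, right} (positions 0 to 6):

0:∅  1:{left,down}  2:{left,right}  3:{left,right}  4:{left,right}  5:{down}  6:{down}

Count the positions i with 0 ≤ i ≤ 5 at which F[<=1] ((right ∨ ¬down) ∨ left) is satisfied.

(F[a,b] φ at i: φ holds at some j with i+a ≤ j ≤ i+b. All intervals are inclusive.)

Evaluate at each i in [0,5]:
  i=0: ✓ (witness j=0)
  i=1: ✓ (witness j=1)
  i=2: ✓ (witness j=2)
  i=3: ✓ (witness j=3)
  i=4: ✓ (witness j=4)
  i=5: ✗ (none in [5,6])
Positions where it holds: {0, 1, 2, 3, 4} → 5.

5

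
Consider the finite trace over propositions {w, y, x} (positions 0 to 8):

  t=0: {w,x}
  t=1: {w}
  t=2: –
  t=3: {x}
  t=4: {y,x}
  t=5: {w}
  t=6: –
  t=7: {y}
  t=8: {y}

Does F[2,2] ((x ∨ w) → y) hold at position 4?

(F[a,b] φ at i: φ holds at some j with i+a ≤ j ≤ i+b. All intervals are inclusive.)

Check ((x ∨ w) → y) at each j in [6,6]:
  j=6: true
Found at j=6 → formula holds.

True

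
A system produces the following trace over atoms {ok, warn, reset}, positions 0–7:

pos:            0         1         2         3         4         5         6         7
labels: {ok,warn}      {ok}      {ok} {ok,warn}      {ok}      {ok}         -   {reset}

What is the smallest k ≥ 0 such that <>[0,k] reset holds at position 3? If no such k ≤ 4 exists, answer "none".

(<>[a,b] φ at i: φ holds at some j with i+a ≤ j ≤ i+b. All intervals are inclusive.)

4

Scan j = 3,4,… for reset:
  j=3: fails
  j=4: fails
  j=5: fails
  j=6: fails
  j=7: holds
First hit at j=7, so smallest k = 7-3 = 4.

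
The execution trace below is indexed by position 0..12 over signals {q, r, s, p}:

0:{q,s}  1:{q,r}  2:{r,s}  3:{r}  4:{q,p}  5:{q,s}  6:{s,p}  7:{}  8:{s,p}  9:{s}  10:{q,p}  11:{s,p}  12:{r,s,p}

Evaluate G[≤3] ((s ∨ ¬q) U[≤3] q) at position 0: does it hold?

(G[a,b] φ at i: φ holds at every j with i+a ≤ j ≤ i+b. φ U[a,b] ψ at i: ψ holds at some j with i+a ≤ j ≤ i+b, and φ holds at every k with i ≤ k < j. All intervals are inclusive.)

Yes

Check ((s ∨ ¬q) U[≤3] q) at every j in [0,3]:
  j=0: holds
  j=1: holds
  j=2: holds
  j=3: holds
All positions satisfy it → formula holds.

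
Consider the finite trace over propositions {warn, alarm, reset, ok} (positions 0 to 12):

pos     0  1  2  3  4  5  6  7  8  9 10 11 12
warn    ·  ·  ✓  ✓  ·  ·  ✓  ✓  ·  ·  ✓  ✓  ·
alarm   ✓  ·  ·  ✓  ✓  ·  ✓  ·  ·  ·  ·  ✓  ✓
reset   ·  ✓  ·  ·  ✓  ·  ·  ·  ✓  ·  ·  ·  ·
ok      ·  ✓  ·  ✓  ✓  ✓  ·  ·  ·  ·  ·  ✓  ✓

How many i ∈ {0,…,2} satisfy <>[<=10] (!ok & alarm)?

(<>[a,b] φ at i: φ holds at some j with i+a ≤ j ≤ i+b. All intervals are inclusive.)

3

Evaluate at each i in [0,2]:
  i=0: ✓ (witness j=0)
  i=1: ✓ (witness j=6)
  i=2: ✓ (witness j=6)
Positions where it holds: {0, 1, 2} → 3.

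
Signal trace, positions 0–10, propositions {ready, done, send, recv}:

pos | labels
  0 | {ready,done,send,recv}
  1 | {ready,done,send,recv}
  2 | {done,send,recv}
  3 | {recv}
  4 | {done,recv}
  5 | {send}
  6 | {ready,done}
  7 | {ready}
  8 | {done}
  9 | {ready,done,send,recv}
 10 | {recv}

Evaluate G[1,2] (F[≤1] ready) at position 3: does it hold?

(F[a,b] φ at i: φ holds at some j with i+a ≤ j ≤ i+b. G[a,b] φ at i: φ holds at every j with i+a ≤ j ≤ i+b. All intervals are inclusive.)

No

Check F[≤1] ready at every j in [4,5]:
  j=4: fails (none in [4,5])
  j=5: holds (witness at 6)
Fails at j=4 → formula fails.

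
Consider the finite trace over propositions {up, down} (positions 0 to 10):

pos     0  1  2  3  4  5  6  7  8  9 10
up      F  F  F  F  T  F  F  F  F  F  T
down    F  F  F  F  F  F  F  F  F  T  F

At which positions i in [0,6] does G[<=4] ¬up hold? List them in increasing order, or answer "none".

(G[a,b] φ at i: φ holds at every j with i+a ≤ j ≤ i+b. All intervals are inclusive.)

Evaluate at each i in [0,6]:
  i=0: ✗ (fails at j=4)
  i=1: ✗ (fails at j=4)
  i=2: ✗ (fails at j=4)
  i=3: ✗ (fails at j=4)
  i=4: ✗ (fails at j=4)
  i=5: ✓ (all of [5,9])
  i=6: ✗ (fails at j=10)

5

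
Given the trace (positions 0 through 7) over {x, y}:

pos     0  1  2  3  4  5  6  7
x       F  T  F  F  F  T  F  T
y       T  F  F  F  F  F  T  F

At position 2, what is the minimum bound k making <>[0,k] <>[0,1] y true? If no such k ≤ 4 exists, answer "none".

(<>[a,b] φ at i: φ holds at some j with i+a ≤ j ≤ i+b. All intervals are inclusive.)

Scan j = 2,3,… for <>[0,1] y:
  j=2: fails
  j=3: fails
  j=4: fails
  j=5: holds
First hit at j=5, so smallest k = 5-2 = 3.

3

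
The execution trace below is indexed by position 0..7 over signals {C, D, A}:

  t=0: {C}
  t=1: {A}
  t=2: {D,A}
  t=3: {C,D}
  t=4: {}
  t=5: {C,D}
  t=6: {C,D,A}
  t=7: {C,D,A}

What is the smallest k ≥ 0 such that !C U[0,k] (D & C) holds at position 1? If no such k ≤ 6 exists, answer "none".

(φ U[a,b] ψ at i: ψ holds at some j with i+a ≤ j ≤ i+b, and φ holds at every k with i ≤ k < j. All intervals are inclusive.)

Need earliest j ≥ 1 with (D & C), and !C at every k in [1,j-1].
  j=1: rhs fails.
  j=2: rhs fails.
  j=3: rhs holds; lhs holds on [1,2]. k = 2.

2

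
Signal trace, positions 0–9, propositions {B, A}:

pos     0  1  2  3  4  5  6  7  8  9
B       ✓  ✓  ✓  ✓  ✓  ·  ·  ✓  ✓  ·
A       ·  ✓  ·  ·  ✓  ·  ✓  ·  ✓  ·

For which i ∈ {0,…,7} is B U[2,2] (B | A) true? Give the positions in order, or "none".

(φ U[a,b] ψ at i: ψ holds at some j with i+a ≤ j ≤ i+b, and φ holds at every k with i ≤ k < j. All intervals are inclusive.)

Evaluate at each i in [0,7]:
  i=0: ✓ (rhs at j=2; lhs holds on [0,1])
  i=1: ✓ (rhs at j=3; lhs holds on [1,2])
  i=2: ✓ (rhs at j=4; lhs holds on [2,3])
  i=3: ✗ (no rhs in [5,5])
  i=4: ✗ (lhs fails at k=5 before rhs at j=6)
  i=5: ✗ (lhs fails at k=5 before rhs at j=7)
  i=6: ✗ (lhs fails at k=6 before rhs at j=8)
  i=7: ✗ (no rhs in [9,9])

0, 1, 2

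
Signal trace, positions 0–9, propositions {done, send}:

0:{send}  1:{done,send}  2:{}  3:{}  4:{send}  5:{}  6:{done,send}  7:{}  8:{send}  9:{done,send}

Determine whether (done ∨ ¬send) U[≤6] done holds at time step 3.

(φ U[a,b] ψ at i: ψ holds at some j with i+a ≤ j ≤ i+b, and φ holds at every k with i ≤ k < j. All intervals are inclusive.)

False

Need some j in [3,9] with done, and (done ∨ ¬send) at every k in [3,j-1].
  j=3: done false.
  j=4: done false.
  j=5: done false.
  j=6: done holds, but (done ∨ ¬send) fails at k=4 → not this j.
  j=7: done false.
  j=8: done false.
  j=9: done holds, but (done ∨ ¬send) fails at k=4 → not this j.
No j in the window works → until fails.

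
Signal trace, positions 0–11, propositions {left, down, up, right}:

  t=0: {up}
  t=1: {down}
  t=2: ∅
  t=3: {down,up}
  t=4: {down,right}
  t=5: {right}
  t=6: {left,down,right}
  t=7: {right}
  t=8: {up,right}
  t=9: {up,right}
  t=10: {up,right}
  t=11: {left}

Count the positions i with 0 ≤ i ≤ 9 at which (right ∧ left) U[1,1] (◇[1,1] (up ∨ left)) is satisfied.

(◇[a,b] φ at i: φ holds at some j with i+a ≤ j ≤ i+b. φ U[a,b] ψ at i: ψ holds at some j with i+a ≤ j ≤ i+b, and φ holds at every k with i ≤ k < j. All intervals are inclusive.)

1

Evaluate at each i in [0,9]:
  i=0: ✗ (no rhs in [1,1])
  i=1: ✗ (lhs fails at k=1 before rhs at j=2)
  i=2: ✗ (no rhs in [3,3])
  i=3: ✗ (no rhs in [4,4])
  i=4: ✗ (lhs fails at k=4 before rhs at j=5)
  i=5: ✗ (no rhs in [6,6])
  i=6: ✓ (rhs at j=7; lhs holds on [6,6])
  i=7: ✗ (lhs fails at k=7 before rhs at j=8)
  i=8: ✗ (lhs fails at k=8 before rhs at j=9)
  i=9: ✗ (lhs fails at k=9 before rhs at j=10)
Positions where it holds: {6} → 1.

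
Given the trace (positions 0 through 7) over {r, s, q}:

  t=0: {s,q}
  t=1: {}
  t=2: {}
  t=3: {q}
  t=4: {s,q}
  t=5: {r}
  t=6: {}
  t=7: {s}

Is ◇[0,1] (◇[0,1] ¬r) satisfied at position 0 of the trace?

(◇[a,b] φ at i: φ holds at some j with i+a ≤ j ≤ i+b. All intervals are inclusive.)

True

Check ◇[0,1] ¬r at each j in [0,1]:
  j=0: holds (witness at 0)
  j=1: holds (witness at 1)
Found at j=0 → formula holds.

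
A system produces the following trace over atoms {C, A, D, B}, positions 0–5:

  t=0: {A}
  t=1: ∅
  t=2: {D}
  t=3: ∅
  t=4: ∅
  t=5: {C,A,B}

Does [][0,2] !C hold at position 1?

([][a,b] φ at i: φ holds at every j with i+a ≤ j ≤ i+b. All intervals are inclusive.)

Check !C at every j in [1,3]:
  j=1: true
  j=2: true
  j=3: true
All positions satisfy it → formula holds.

Yes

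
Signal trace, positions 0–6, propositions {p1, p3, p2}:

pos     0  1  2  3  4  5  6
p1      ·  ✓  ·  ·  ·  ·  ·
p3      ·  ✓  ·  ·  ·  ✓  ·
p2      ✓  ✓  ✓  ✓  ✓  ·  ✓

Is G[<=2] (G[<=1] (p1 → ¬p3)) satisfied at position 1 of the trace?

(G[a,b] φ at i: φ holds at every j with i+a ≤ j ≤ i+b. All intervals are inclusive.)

Check G[<=1] (p1 → ¬p3) at every j in [1,3]:
  j=1: fails at 1
  j=2: holds on [2,3]
  j=3: holds on [3,4]
Fails at j=1 → formula fails.

False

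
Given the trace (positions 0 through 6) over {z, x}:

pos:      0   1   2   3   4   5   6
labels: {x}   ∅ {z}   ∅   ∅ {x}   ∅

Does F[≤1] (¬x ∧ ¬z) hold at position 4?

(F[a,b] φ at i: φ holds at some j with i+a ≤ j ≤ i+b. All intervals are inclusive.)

Check (¬x ∧ ¬z) at each j in [4,5]:
  j=4: true
  j=5: false
Found at j=4 → formula holds.

Holds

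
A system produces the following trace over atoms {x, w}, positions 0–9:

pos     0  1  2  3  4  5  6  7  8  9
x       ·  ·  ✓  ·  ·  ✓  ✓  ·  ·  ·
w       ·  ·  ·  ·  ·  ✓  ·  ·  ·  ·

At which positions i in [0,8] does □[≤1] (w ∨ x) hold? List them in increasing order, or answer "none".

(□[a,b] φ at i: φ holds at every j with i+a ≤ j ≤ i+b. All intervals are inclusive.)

5

Evaluate at each i in [0,8]:
  i=0: ✗ (fails at j=0)
  i=1: ✗ (fails at j=1)
  i=2: ✗ (fails at j=3)
  i=3: ✗ (fails at j=3)
  i=4: ✗ (fails at j=4)
  i=5: ✓ (all of [5,6])
  i=6: ✗ (fails at j=7)
  i=7: ✗ (fails at j=7)
  i=8: ✗ (fails at j=8)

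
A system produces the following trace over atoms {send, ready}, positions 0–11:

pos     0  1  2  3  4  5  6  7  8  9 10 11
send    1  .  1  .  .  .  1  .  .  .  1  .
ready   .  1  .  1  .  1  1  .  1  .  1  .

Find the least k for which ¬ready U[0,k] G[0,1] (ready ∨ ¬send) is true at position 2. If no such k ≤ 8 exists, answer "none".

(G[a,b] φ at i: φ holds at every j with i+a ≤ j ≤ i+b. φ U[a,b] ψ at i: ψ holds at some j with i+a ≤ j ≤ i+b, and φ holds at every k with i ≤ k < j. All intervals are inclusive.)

Need earliest j ≥ 2 with G[0,1] (ready ∨ ¬send), and ¬ready at every k in [2,j-1].
  j=2: rhs fails.
  j=3: rhs holds; lhs holds on [2,2]. k = 1.

1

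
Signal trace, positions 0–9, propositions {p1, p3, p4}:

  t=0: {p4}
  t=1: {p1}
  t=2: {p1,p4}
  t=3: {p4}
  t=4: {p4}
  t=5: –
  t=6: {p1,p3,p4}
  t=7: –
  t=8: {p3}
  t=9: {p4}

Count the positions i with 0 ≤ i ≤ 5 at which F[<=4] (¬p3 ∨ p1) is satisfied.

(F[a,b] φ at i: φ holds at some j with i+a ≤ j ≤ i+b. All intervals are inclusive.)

6

Evaluate at each i in [0,5]:
  i=0: ✓ (witness j=0)
  i=1: ✓ (witness j=1)
  i=2: ✓ (witness j=2)
  i=3: ✓ (witness j=3)
  i=4: ✓ (witness j=4)
  i=5: ✓ (witness j=5)
Positions where it holds: {0, 1, 2, 3, 4, 5} → 6.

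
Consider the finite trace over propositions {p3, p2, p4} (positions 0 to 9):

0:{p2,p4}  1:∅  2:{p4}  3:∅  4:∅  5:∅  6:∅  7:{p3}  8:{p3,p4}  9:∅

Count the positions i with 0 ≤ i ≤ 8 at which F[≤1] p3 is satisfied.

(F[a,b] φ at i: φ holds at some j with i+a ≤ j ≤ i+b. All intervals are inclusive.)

Evaluate at each i in [0,8]:
  i=0: ✗ (none in [0,1])
  i=1: ✗ (none in [1,2])
  i=2: ✗ (none in [2,3])
  i=3: ✗ (none in [3,4])
  i=4: ✗ (none in [4,5])
  i=5: ✗ (none in [5,6])
  i=6: ✓ (witness j=7)
  i=7: ✓ (witness j=7)
  i=8: ✓ (witness j=8)
Positions where it holds: {6, 7, 8} → 3.

3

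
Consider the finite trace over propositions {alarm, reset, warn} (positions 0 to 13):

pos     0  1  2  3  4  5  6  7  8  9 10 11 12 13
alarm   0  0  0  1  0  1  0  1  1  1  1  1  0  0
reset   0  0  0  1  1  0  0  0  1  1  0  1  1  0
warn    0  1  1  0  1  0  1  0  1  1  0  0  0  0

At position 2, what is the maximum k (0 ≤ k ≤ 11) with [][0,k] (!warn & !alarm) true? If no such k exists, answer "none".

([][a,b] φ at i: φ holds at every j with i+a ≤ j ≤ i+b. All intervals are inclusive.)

(!warn & !alarm) must hold from j=2 onward; find where it first fails.
  j=2: fails → no k works.

none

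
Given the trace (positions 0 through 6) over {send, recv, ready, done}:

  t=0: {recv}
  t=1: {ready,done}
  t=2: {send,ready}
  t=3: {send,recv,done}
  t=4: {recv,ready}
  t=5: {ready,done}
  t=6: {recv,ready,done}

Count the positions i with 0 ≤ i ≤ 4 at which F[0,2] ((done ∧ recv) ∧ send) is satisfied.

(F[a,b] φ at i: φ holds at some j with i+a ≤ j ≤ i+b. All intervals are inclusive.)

3

Evaluate at each i in [0,4]:
  i=0: ✗ (none in [0,2])
  i=1: ✓ (witness j=3)
  i=2: ✓ (witness j=3)
  i=3: ✓ (witness j=3)
  i=4: ✗ (none in [4,6])
Positions where it holds: {1, 2, 3} → 3.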